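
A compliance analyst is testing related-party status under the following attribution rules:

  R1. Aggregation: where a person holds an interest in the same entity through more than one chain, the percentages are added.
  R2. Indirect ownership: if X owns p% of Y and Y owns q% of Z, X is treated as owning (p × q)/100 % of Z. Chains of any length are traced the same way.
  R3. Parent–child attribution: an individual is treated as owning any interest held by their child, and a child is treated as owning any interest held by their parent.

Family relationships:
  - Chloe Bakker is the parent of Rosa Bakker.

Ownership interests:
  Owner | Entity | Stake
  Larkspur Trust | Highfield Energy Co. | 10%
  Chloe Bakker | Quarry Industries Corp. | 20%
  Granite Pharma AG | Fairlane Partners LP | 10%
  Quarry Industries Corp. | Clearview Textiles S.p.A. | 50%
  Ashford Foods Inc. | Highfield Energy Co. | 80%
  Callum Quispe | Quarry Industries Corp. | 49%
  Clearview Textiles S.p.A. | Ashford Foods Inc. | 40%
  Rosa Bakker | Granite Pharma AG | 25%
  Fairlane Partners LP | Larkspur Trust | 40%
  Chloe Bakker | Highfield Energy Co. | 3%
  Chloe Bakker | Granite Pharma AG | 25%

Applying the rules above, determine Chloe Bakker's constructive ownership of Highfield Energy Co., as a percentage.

6.4%

By parent–child attribution (R3), Chloe Bakker is treated as also owning Rosa Bakker's interest in Granite Pharma AG, giving 25% + 25% = 50%.
Chain via Quarry Industries Corp. → Clearview Textiles S.p.A. → Ashford Foods Inc. (R2): 20% × 50% × 40% × 80% = 3.2% of Highfield Energy Co.
Chain via Granite Pharma AG → Fairlane Partners LP → Larkspur Trust (R2): 50% × 10% × 40% × 10% = 0.2% of Highfield Energy Co.
Direct interest in Highfield Energy Co: 3%.
Aggregating (R1): 3.2% + 0.2% + 3% = 6.4%.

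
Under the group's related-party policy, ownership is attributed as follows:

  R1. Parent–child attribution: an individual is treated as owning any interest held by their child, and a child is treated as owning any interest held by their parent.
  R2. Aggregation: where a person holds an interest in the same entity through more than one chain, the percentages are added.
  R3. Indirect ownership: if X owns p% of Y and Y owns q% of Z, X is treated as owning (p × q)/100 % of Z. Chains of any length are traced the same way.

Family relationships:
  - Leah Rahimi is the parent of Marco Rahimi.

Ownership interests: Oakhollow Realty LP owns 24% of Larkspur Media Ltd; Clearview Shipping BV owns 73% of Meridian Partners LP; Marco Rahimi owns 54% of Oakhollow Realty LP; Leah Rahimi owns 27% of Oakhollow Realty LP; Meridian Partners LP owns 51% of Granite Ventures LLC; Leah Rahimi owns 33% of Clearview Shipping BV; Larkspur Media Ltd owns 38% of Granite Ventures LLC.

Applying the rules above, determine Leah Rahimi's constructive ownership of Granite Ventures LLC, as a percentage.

By parent–child attribution (R1), Leah Rahimi is treated as also owning Marco Rahimi's interest in Oakhollow Realty LP, giving 27% + 54% = 81%.
Chain via Clearview Shipping BV → Meridian Partners LP (R3): 33% × 73% × 51% = 12.2859% of Granite Ventures LLC.
Chain via Oakhollow Realty LP → Larkspur Media Ltd (R3): 81% × 24% × 38% = 7.3872% of Granite Ventures LLC.
Aggregating (R2): 12.2859% + 7.3872% = 19.6731%.

19.6731%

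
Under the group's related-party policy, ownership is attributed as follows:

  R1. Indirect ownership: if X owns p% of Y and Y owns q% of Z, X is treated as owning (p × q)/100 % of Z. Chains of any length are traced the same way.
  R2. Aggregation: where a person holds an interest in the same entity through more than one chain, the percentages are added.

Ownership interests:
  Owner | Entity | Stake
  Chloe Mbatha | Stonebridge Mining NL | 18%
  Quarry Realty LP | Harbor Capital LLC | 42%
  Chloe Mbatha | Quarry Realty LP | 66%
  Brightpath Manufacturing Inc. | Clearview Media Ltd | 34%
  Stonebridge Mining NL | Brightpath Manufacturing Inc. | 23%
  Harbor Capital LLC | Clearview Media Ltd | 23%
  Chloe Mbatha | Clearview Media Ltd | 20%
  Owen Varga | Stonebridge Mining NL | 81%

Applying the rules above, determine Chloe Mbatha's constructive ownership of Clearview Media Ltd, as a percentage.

27.7832%

Chain via Quarry Realty LP → Harbor Capital LLC (R1): 66% × 42% × 23% = 6.3756% of Clearview Media Ltd.
Chain via Stonebridge Mining NL → Brightpath Manufacturing Inc. (R1): 18% × 23% × 34% = 1.4076% of Clearview Media Ltd.
Direct interest in Clearview Media Ltd: 20%.
Aggregating (R2): 6.3756% + 1.4076% + 20% = 27.7832%.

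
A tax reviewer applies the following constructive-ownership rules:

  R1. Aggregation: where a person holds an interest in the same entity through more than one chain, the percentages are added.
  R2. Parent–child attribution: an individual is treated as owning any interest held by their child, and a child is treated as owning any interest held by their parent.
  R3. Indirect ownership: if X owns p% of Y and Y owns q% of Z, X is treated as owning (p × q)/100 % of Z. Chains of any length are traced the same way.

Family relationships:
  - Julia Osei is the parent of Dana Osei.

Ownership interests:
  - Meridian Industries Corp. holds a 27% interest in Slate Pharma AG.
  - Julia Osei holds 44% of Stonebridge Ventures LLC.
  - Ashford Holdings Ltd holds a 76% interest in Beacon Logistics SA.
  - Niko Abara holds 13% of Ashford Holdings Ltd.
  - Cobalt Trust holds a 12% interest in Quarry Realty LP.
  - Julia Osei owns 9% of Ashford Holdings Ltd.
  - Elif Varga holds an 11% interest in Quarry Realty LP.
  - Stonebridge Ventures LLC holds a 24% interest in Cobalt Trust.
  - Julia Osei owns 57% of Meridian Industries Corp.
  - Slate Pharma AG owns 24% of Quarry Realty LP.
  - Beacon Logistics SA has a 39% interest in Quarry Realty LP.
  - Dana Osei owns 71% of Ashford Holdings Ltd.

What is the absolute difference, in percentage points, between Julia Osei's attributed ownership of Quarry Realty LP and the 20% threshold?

By parent–child attribution (R2), Julia Osei is treated as also owning Dana Osei's interest in Ashford Holdings Ltd, giving 9% + 71% = 80%.
Chain via Meridian Industries Corp. → Slate Pharma AG (R3): 57% × 27% × 24% = 3.6936% of Quarry Realty LP.
Chain via Stonebridge Ventures LLC → Cobalt Trust (R3): 44% × 24% × 12% = 1.2672% of Quarry Realty LP.
Chain via Ashford Holdings Ltd → Beacon Logistics SA (R3): 80% × 76% × 39% = 23.712% of Quarry Realty LP.
Aggregating (R1): 3.6936% + 1.2672% + 23.712% = 28.6728%.
28.6728% exceeds the 20% threshold by 8.6728 percentage points.

8.6728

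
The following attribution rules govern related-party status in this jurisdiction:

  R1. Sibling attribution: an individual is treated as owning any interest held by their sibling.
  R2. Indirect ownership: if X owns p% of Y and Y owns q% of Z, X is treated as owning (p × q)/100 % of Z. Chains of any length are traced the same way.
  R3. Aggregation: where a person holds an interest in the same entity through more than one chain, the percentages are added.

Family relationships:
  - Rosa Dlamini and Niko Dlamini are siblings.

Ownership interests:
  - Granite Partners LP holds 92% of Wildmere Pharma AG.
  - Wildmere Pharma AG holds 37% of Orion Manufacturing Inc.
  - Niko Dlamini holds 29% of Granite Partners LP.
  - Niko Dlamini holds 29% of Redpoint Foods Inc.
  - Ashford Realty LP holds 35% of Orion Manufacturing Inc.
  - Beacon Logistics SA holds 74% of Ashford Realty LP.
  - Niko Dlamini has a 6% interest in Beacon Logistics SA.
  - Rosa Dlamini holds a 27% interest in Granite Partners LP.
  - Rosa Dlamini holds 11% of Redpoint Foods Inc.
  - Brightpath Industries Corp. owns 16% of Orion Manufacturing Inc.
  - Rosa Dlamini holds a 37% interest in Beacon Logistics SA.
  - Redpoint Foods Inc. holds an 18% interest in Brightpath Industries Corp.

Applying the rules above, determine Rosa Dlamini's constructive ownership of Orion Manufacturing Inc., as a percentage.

31.3514%

By sibling attribution (R1), Rosa Dlamini is treated as also owning Niko Dlamini's interest in Redpoint Foods Inc, giving 11% + 29% = 40%.
By sibling attribution (R1), Rosa Dlamini is treated as also owning Niko Dlamini's interest in Granite Partners LP, giving 27% + 29% = 56%.
By sibling attribution (R1), Rosa Dlamini is treated as also owning Niko Dlamini's interest in Beacon Logistics SA, giving 37% + 6% = 43%.
Chain via Redpoint Foods Inc. → Brightpath Industries Corp. (R2): 40% × 18% × 16% = 1.152% of Orion Manufacturing Inc.
Chain via Granite Partners LP → Wildmere Pharma AG (R2): 56% × 92% × 37% = 19.0624% of Orion Manufacturing Inc.
Chain via Beacon Logistics SA → Ashford Realty LP (R2): 43% × 74% × 35% = 11.137% of Orion Manufacturing Inc.
Aggregating (R3): 1.152% + 19.0624% + 11.137% = 31.3514%.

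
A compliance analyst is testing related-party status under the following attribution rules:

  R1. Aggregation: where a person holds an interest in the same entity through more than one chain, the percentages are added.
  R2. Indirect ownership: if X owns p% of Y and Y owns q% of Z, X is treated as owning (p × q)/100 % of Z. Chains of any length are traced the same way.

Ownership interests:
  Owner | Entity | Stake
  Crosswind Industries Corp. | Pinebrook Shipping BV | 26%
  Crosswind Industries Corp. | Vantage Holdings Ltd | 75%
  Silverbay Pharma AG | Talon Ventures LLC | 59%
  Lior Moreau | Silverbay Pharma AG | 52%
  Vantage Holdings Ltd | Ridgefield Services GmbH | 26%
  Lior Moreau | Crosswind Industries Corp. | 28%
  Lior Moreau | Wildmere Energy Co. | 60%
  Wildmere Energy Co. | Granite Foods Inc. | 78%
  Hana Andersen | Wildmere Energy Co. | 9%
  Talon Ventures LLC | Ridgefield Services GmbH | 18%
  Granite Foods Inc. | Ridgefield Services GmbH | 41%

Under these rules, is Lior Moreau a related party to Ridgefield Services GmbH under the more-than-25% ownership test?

Chain via Silverbay Pharma AG → Talon Ventures LLC (R2): 52% × 59% × 18% = 5.5224% of Ridgefield Services GmbH.
Chain via Crosswind Industries Corp. → Vantage Holdings Ltd (R2): 28% × 75% × 26% = 5.46% of Ridgefield Services GmbH.
Chain via Wildmere Energy Co. → Granite Foods Inc. (R2): 60% × 78% × 41% = 19.188% of Ridgefield Services GmbH.
Aggregating (R1): 5.5224% + 5.46% + 19.188% = 30.1704%.
30.1704% exceeds the 25% threshold, so Lior is a related party to Ridgefield Services GmbH.

Yes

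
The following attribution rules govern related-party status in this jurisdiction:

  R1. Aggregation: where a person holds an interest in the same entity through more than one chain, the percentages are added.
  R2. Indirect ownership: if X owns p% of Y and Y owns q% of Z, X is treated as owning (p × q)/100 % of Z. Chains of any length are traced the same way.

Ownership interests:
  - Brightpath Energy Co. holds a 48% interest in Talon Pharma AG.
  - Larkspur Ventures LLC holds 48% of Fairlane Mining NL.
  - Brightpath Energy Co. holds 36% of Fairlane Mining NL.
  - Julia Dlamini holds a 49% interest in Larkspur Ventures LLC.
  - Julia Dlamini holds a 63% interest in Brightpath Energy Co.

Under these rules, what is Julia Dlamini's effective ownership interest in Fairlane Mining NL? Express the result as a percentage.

Chain via Brightpath Energy Co. (R2): 63% × 36% = 22.68% of Fairlane Mining NL.
Chain via Larkspur Ventures LLC (R2): 49% × 48% = 23.52% of Fairlane Mining NL.
Aggregating (R1): 22.68% + 23.52% = 46.2%.

46.2%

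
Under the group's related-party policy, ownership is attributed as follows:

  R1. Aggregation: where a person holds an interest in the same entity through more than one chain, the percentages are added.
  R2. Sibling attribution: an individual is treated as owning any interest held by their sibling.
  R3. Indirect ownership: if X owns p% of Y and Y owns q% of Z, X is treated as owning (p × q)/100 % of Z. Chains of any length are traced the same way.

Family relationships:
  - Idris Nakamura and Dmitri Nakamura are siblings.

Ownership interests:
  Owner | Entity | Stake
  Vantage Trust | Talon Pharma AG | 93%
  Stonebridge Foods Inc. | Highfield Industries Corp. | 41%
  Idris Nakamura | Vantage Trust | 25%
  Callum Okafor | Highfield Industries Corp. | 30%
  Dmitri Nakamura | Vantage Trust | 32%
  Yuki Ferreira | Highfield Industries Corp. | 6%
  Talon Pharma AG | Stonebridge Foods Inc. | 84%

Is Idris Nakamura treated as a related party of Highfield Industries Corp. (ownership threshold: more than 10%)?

Yes

By sibling attribution (R2), Idris Nakamura is treated as also owning Dmitri Nakamura's interest in Vantage Trust, giving 25% + 32% = 57%.
Chain via Vantage Trust → Talon Pharma AG → Stonebridge Foods Inc. (R3): 57% × 93% × 84% × 41% = 18.256644% of Highfield Industries Corp.
18.256644% exceeds the 10% threshold, so Idris is a related party to Highfield Industries Corp.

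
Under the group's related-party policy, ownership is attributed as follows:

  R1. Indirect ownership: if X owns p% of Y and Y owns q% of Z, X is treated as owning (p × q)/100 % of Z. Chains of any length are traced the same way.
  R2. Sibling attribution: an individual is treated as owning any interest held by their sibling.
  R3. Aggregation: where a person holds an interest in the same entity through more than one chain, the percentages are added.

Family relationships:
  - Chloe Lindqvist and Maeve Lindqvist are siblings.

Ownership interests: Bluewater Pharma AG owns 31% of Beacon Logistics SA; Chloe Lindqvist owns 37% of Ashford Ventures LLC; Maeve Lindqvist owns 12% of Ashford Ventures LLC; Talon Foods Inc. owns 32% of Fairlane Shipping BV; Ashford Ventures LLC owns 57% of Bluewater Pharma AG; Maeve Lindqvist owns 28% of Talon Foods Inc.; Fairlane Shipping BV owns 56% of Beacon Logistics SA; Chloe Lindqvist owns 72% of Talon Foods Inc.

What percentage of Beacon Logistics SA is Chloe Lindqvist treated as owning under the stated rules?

By sibling attribution (R2), Chloe Lindqvist is treated as also owning Maeve Lindqvist's interest in Talon Foods Inc, giving 72% + 28% = 100%.
By sibling attribution (R2), Chloe Lindqvist is treated as also owning Maeve Lindqvist's interest in Ashford Ventures LLC, giving 37% + 12% = 49%.
Chain via Talon Foods Inc. → Fairlane Shipping BV (R1): 100% × 32% × 56% = 17.92% of Beacon Logistics SA.
Chain via Ashford Ventures LLC → Bluewater Pharma AG (R1): 49% × 57% × 31% = 8.6583% of Beacon Logistics SA.
Aggregating (R3): 17.92% + 8.6583% = 26.5783%.

26.5783%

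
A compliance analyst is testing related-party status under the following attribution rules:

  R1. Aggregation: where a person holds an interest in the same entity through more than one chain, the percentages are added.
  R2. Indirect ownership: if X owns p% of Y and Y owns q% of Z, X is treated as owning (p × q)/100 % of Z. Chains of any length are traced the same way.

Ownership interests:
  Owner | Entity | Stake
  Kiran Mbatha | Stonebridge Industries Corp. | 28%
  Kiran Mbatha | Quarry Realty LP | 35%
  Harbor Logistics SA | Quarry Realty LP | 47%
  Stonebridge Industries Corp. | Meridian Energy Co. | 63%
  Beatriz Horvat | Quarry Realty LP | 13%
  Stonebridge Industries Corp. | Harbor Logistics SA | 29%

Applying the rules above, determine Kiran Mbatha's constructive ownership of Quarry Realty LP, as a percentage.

Chain via Stonebridge Industries Corp. → Harbor Logistics SA (R2): 28% × 29% × 47% = 3.8164% of Quarry Realty LP.
Direct interest in Quarry Realty LP: 35%.
Aggregating (R1): 3.8164% + 35% = 38.8164%.

38.8164%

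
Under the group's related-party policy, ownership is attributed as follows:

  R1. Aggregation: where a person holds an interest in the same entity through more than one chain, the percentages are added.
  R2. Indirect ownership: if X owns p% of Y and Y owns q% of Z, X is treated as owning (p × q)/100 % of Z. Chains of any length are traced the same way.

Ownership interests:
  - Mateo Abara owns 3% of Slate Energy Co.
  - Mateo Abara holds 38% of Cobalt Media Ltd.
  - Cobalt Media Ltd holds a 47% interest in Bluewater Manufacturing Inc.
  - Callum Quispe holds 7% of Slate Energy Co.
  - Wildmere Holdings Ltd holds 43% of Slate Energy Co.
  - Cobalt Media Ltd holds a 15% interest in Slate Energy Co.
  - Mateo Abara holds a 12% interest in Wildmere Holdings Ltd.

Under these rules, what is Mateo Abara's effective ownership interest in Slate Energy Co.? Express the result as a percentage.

13.86%

Chain via Wildmere Holdings Ltd (R2): 12% × 43% = 5.16% of Slate Energy Co.
Chain via Cobalt Media Ltd (R2): 38% × 15% = 5.7% of Slate Energy Co.
Direct interest in Slate Energy Co: 3%.
Aggregating (R1): 5.16% + 5.7% + 3% = 13.86%.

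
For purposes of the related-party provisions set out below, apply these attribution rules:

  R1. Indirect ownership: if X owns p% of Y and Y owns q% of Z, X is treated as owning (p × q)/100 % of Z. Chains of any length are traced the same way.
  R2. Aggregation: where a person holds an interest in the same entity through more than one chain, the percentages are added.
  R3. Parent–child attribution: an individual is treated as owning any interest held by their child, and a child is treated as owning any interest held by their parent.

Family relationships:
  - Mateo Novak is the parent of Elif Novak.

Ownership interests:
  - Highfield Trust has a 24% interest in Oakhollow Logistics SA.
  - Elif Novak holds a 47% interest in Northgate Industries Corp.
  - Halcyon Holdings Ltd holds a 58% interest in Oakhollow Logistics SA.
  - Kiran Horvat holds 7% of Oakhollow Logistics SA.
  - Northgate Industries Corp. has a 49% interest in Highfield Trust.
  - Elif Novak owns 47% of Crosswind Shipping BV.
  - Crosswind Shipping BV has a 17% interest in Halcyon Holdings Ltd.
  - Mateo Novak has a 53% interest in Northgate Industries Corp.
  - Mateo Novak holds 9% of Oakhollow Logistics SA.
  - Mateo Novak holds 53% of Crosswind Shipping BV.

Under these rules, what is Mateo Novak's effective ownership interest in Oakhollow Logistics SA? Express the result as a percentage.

30.62%

By parent–child attribution (R3), Mateo Novak is treated as also owning Elif Novak's interest in Northgate Industries Corp, giving 53% + 47% = 100%.
By parent–child attribution (R3), Mateo Novak is treated as also owning Elif Novak's interest in Crosswind Shipping BV, giving 53% + 47% = 100%.
Chain via Northgate Industries Corp. → Highfield Trust (R1): 100% × 49% × 24% = 11.76% of Oakhollow Logistics SA.
Chain via Crosswind Shipping BV → Halcyon Holdings Ltd (R1): 100% × 17% × 58% = 9.86% of Oakhollow Logistics SA.
Direct interest in Oakhollow Logistics SA: 9%.
Aggregating (R2): 11.76% + 9.86% + 9% = 30.62%.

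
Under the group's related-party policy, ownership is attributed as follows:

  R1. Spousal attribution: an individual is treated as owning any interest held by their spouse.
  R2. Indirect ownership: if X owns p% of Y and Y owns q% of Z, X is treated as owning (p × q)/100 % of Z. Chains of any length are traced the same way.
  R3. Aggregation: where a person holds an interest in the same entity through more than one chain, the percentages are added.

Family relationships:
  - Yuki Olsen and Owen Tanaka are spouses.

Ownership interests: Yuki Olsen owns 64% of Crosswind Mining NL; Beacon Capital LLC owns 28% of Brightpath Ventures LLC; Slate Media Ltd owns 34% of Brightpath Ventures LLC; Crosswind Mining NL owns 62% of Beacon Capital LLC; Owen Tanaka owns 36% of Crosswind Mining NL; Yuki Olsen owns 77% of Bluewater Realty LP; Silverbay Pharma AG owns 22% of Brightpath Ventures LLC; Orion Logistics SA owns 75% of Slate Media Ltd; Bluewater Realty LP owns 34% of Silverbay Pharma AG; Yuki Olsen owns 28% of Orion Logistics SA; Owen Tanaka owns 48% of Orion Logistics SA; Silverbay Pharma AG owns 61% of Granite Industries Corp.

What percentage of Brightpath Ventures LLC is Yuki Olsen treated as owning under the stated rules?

By spousal attribution (R1), Yuki Olsen is treated as also owning Owen Tanaka's interest in Orion Logistics SA, giving 28% + 48% = 76%.
By spousal attribution (R1), Yuki Olsen is treated as also owning Owen Tanaka's interest in Crosswind Mining NL, giving 64% + 36% = 100%.
Chain via Orion Logistics SA → Slate Media Ltd (R2): 76% × 75% × 34% = 19.38% of Brightpath Ventures LLC.
Chain via Bluewater Realty LP → Silverbay Pharma AG (R2): 77% × 34% × 22% = 5.7596% of Brightpath Ventures LLC.
Chain via Crosswind Mining NL → Beacon Capital LLC (R2): 100% × 62% × 28% = 17.36% of Brightpath Ventures LLC.
Aggregating (R3): 19.38% + 5.7596% + 17.36% = 42.4996%.

42.4996%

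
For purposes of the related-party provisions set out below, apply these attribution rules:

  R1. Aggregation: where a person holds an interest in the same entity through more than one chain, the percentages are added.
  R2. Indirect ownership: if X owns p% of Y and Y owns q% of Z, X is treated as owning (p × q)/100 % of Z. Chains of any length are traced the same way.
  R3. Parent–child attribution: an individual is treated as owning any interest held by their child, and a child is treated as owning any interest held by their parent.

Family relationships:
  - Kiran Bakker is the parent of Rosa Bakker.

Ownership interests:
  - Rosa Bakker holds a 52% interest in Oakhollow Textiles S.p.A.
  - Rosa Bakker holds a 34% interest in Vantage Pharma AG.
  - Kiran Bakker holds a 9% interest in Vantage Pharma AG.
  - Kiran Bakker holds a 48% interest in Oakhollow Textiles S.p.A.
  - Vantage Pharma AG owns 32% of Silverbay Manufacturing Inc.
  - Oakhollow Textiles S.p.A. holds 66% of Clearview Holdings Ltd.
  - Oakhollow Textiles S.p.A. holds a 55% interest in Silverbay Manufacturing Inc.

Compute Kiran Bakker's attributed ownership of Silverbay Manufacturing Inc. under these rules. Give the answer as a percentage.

68.76%

By parent–child attribution (R3), Kiran Bakker is treated as also owning Rosa Bakker's interest in Vantage Pharma AG, giving 9% + 34% = 43%.
By parent–child attribution (R3), Kiran Bakker is treated as also owning Rosa Bakker's interest in Oakhollow Textiles S.p.A, giving 48% + 52% = 100%.
Chain via Vantage Pharma AG (R2): 43% × 32% = 13.76% of Silverbay Manufacturing Inc.
Chain via Oakhollow Textiles S.p.A. (R2): 100% × 55% = 55% of Silverbay Manufacturing Inc.
Aggregating (R1): 13.76% + 55% = 68.76%.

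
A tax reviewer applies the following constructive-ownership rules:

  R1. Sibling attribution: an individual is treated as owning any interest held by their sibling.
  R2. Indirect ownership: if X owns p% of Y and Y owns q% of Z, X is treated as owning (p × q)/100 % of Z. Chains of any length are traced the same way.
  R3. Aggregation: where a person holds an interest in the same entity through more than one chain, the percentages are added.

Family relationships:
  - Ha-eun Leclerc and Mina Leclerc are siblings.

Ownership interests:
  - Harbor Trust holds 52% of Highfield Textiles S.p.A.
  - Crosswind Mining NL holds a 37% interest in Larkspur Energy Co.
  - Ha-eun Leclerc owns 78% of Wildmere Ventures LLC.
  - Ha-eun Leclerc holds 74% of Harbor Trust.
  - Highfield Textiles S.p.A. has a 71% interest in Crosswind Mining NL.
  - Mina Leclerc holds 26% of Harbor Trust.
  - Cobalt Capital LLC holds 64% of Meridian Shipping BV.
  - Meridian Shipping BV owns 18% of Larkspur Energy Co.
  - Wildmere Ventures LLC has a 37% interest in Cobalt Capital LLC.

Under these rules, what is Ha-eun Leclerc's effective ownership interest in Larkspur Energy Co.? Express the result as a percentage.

16.985072%

By sibling attribution (R1), Ha-eun Leclerc is treated as also owning Mina Leclerc's interest in Harbor Trust, giving 74% + 26% = 100%.
Chain via Harbor Trust → Highfield Textiles S.p.A. → Crosswind Mining NL (R2): 100% × 52% × 71% × 37% = 13.6604% of Larkspur Energy Co.
Chain via Wildmere Ventures LLC → Cobalt Capital LLC → Meridian Shipping BV (R2): 78% × 37% × 64% × 18% = 3.324672% of Larkspur Energy Co.
Aggregating (R3): 13.6604% + 3.324672% = 16.985072%.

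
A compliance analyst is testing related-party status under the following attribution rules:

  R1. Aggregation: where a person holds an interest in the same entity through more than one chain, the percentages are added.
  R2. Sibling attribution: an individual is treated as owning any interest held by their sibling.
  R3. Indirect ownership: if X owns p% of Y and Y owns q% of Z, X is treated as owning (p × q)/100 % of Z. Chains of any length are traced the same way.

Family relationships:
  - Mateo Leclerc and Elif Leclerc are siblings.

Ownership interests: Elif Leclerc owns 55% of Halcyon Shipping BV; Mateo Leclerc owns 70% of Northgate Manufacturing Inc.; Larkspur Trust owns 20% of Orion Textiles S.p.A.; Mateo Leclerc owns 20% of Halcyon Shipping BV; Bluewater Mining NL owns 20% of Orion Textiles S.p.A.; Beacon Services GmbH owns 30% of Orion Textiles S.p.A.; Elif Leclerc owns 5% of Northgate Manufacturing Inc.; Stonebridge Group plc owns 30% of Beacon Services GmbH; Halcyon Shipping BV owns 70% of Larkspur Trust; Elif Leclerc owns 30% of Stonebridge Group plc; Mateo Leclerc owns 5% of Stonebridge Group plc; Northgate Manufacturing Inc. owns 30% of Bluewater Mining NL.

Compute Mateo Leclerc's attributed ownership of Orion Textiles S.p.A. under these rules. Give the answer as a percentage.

18.15%

By sibling attribution (R2), Mateo Leclerc is treated as also owning Elif Leclerc's interest in Halcyon Shipping BV, giving 20% + 55% = 75%.
By sibling attribution (R2), Mateo Leclerc is treated as also owning Elif Leclerc's interest in Stonebridge Group plc, giving 5% + 30% = 35%.
By sibling attribution (R2), Mateo Leclerc is treated as also owning Elif Leclerc's interest in Northgate Manufacturing Inc, giving 70% + 5% = 75%.
Chain via Halcyon Shipping BV → Larkspur Trust (R3): 75% × 70% × 20% = 10.5% of Orion Textiles S.p.A.
Chain via Stonebridge Group plc → Beacon Services GmbH (R3): 35% × 30% × 30% = 3.15% of Orion Textiles S.p.A.
Chain via Northgate Manufacturing Inc. → Bluewater Mining NL (R3): 75% × 30% × 20% = 4.5% of Orion Textiles S.p.A.
Aggregating (R1): 10.5% + 3.15% + 4.5% = 18.15%.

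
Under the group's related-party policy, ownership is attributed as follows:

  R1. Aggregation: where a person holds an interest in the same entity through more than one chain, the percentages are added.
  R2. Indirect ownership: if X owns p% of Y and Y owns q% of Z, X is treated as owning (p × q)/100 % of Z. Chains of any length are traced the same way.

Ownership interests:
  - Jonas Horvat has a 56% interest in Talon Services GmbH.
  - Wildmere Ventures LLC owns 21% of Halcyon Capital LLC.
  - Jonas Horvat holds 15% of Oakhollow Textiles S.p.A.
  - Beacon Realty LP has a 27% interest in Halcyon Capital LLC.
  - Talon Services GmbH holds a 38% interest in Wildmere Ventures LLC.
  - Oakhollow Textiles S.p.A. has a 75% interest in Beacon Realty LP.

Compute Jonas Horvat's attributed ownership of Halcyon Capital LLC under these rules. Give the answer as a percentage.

Chain via Talon Services GmbH → Wildmere Ventures LLC (R2): 56% × 38% × 21% = 4.4688% of Halcyon Capital LLC.
Chain via Oakhollow Textiles S.p.A. → Beacon Realty LP (R2): 15% × 75% × 27% = 3.0375% of Halcyon Capital LLC.
Aggregating (R1): 4.4688% + 3.0375% = 7.5063%.

7.5063%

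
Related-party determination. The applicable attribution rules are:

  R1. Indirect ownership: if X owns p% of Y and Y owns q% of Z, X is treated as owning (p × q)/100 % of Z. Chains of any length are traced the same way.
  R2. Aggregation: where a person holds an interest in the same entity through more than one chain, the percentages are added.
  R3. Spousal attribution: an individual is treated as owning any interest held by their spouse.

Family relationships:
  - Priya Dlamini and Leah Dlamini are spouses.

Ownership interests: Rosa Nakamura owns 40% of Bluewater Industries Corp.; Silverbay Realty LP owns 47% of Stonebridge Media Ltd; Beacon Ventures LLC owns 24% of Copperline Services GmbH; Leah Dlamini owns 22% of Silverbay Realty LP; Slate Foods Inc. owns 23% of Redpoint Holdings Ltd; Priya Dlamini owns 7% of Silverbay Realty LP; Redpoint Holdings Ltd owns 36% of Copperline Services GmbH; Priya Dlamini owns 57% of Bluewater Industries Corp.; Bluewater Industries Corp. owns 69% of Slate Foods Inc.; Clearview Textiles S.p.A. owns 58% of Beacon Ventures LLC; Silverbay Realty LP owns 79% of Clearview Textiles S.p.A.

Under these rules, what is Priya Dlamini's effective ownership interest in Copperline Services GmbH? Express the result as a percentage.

By spousal attribution (R3), Priya Dlamini is treated as also owning Leah Dlamini's interest in Silverbay Realty LP, giving 7% + 22% = 29%.
Chain via Silverbay Realty LP → Clearview Textiles S.p.A. → Beacon Ventures LLC (R1): 29% × 79% × 58% × 24% = 3.189072% of Copperline Services GmbH.
Chain via Bluewater Industries Corp. → Slate Foods Inc. → Redpoint Holdings Ltd (R1): 57% × 69% × 23% × 36% = 3.256524% of Copperline Services GmbH.
Aggregating (R2): 3.189072% + 3.256524% = 6.445596%.

6.445596%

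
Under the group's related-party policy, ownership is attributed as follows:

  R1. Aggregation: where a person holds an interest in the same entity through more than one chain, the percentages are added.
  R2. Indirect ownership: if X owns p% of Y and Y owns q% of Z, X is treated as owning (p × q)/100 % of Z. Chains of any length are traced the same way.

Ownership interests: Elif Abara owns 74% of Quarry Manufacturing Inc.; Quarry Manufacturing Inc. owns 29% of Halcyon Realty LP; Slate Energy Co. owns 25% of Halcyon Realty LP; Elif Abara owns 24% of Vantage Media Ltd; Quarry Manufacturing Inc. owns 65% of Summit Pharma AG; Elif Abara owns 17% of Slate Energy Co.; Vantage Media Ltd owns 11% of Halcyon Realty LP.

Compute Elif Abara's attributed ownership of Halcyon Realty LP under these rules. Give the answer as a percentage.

28.35%

Chain via Vantage Media Ltd (R2): 24% × 11% = 2.64% of Halcyon Realty LP.
Chain via Quarry Manufacturing Inc. (R2): 74% × 29% = 21.46% of Halcyon Realty LP.
Chain via Slate Energy Co. (R2): 17% × 25% = 4.25% of Halcyon Realty LP.
Aggregating (R1): 2.64% + 21.46% + 4.25% = 28.35%.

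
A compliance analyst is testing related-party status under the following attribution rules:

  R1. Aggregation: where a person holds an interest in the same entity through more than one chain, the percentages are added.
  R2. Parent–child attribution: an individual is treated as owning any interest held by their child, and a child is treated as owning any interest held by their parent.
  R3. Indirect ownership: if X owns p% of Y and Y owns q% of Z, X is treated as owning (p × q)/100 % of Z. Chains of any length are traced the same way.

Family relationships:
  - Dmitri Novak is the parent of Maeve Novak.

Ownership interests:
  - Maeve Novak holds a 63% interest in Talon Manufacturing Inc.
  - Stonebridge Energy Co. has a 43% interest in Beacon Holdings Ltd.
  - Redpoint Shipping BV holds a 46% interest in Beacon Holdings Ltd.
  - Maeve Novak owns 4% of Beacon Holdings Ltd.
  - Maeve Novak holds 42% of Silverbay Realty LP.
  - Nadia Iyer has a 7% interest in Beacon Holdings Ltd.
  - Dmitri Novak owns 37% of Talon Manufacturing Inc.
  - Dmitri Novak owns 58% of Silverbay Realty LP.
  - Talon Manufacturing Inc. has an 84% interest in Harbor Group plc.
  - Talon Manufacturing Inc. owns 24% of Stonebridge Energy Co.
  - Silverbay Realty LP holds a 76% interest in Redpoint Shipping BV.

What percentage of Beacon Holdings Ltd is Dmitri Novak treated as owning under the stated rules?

By parent–child attribution (R2), Dmitri Novak is treated as also owning Maeve Novak's interest in Talon Manufacturing Inc, giving 37% + 63% = 100%.
By parent–child attribution (R2), Dmitri Novak is treated as also owning Maeve Novak's interest in Silverbay Realty LP, giving 58% + 42% = 100%.
By parent–child attribution (R2), Dmitri Novak is treated as owning Maeve Novak's 4% interest in Beacon Holdings Ltd.
Chain via Talon Manufacturing Inc. → Stonebridge Energy Co. (R3): 100% × 24% × 43% = 10.32% of Beacon Holdings Ltd.
Chain via Silverbay Realty LP → Redpoint Shipping BV (R3): 100% × 76% × 46% = 34.96% of Beacon Holdings Ltd.
Direct interest in Beacon Holdings Ltd: 4%.
Aggregating (R1): 10.32% + 34.96% + 4% = 49.28%.

49.28%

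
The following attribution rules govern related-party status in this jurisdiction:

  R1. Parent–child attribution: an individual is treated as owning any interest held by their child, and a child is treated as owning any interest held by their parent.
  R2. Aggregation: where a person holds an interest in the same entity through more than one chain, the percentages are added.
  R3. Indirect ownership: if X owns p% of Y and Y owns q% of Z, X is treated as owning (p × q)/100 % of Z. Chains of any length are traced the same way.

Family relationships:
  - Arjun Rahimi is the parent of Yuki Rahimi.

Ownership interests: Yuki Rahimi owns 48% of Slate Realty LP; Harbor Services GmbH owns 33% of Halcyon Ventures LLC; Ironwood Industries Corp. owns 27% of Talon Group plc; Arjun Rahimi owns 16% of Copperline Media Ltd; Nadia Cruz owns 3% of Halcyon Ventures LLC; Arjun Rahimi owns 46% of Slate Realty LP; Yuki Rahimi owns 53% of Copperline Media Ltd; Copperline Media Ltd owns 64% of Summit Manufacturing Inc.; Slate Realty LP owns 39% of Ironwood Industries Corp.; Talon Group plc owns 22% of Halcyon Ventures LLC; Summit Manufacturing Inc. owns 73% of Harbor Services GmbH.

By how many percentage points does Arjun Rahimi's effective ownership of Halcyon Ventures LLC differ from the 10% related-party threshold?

2.815748

By parent–child attribution (R1), Arjun Rahimi is treated as also owning Yuki Rahimi's interest in Copperline Media Ltd, giving 16% + 53% = 69%.
By parent–child attribution (R1), Arjun Rahimi is treated as also owning Yuki Rahimi's interest in Slate Realty LP, giving 46% + 48% = 94%.
Chain via Copperline Media Ltd → Summit Manufacturing Inc. → Harbor Services GmbH (R3): 69% × 64% × 73% × 33% = 10.638144% of Halcyon Ventures LLC.
Chain via Slate Realty LP → Ironwood Industries Corp. → Talon Group plc (R3): 94% × 39% × 27% × 22% = 2.177604% of Halcyon Ventures LLC.
Aggregating (R2): 10.638144% + 2.177604% = 12.815748%.
12.815748% exceeds the 10% threshold by 2.815748 percentage points.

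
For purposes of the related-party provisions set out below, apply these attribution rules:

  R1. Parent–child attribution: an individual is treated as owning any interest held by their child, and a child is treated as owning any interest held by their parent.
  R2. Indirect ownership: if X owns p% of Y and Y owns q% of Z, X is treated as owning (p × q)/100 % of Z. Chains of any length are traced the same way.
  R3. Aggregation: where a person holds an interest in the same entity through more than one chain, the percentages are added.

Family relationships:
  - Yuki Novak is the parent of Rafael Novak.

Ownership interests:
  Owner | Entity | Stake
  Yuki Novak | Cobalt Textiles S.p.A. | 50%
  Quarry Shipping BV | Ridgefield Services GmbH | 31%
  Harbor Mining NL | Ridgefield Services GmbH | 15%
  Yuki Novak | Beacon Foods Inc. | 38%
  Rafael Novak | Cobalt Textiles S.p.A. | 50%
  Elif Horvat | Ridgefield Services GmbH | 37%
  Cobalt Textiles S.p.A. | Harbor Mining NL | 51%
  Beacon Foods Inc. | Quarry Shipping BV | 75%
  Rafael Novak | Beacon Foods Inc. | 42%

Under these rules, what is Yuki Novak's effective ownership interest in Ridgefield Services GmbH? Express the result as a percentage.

By parent–child attribution (R1), Yuki Novak is treated as also owning Rafael Novak's interest in Beacon Foods Inc, giving 38% + 42% = 80%.
By parent–child attribution (R1), Yuki Novak is treated as also owning Rafael Novak's interest in Cobalt Textiles S.p.A, giving 50% + 50% = 100%.
Chain via Beacon Foods Inc. → Quarry Shipping BV (R2): 80% × 75% × 31% = 18.6% of Ridgefield Services GmbH.
Chain via Cobalt Textiles S.p.A. → Harbor Mining NL (R2): 100% × 51% × 15% = 7.65% of Ridgefield Services GmbH.
Aggregating (R3): 18.6% + 7.65% = 26.25%.

26.25%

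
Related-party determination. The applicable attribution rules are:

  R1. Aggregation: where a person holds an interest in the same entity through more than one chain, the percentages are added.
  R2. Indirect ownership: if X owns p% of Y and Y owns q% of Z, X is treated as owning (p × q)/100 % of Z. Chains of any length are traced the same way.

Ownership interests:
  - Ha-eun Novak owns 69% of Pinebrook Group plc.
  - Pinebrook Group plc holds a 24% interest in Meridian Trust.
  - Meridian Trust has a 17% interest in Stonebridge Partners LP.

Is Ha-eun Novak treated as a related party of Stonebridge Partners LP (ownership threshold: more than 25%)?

No

Chain via Pinebrook Group plc → Meridian Trust (R2): 69% × 24% × 17% = 2.8152% of Stonebridge Partners LP.
2.8152% does not exceed the 25% threshold, so Ha-eun is not a related party to Stonebridge Partners LP.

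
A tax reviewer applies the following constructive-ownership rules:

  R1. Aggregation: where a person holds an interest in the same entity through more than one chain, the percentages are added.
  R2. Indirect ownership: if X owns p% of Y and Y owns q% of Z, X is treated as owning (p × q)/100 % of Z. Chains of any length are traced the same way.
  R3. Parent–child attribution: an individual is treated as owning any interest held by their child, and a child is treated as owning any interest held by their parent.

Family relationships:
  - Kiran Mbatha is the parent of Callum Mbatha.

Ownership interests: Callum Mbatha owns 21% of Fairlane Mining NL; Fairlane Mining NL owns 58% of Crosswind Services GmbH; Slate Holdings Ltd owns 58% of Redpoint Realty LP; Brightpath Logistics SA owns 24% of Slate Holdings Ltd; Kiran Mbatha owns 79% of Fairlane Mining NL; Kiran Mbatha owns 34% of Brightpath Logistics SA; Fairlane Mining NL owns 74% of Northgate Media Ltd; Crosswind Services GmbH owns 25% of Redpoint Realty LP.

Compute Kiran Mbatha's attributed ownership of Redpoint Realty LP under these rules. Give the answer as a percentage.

19.2328%

By parent–child attribution (R3), Kiran Mbatha is treated as also owning Callum Mbatha's interest in Fairlane Mining NL, giving 79% + 21% = 100%.
Chain via Brightpath Logistics SA → Slate Holdings Ltd (R2): 34% × 24% × 58% = 4.7328% of Redpoint Realty LP.
Chain via Fairlane Mining NL → Crosswind Services GmbH (R2): 100% × 58% × 25% = 14.5% of Redpoint Realty LP.
Aggregating (R1): 4.7328% + 14.5% = 19.2328%.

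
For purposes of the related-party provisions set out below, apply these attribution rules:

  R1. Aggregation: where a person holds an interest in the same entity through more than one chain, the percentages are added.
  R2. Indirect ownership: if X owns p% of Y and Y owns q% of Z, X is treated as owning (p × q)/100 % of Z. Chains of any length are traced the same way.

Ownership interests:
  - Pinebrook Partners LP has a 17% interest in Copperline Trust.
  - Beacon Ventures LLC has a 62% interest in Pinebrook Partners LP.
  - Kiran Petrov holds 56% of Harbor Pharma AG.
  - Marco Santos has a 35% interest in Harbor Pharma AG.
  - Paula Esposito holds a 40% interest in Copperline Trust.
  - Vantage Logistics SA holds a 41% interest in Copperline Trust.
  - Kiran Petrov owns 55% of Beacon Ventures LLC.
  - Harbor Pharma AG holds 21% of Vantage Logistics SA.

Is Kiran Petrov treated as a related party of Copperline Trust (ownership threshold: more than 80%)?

Chain via Beacon Ventures LLC → Pinebrook Partners LP (R2): 55% × 62% × 17% = 5.797% of Copperline Trust.
Chain via Harbor Pharma AG → Vantage Logistics SA (R2): 56% × 21% × 41% = 4.8216% of Copperline Trust.
Aggregating (R1): 5.797% + 4.8216% = 10.6186%.
10.6186% does not exceed the 80% threshold, so Kiran is not a related party to Copperline Trust.

No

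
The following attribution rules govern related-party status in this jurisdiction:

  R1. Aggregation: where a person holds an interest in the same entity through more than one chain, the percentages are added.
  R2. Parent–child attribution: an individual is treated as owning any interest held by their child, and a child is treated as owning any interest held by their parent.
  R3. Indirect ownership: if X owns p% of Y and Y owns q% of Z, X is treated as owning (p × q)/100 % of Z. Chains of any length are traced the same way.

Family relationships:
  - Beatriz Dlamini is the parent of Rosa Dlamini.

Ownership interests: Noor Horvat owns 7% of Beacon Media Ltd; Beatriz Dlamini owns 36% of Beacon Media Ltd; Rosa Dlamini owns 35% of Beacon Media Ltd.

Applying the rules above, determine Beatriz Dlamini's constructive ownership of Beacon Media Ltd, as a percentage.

71%

By parent–child attribution (R2), Beatriz Dlamini is treated as also owning Rosa Dlamini's interest in Beacon Media Ltd, giving 36% + 35% = 71%.
Direct interest in Beacon Media Ltd: 71%.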